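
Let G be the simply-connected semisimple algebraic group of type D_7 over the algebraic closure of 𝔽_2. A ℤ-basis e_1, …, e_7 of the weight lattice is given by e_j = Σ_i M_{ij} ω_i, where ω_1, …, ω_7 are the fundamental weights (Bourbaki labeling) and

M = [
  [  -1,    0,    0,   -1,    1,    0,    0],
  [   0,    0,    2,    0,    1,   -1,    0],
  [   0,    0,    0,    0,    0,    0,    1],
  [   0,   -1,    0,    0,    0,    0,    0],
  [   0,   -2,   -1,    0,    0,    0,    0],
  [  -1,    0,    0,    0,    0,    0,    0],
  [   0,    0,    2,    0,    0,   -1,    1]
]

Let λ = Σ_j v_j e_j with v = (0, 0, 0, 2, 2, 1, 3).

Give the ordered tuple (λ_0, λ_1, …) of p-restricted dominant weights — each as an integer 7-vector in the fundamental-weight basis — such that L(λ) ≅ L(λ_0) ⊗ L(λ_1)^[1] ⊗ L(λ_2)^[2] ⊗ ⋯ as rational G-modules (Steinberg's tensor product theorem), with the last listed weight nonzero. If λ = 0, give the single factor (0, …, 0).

Change of basis e → ω: c = M·v where v = (0, 0, 0, 2, 2, 1, 3):
  c_1 = -1*0 + 0*0 + 0*0 + -1*2 + 1*2 + 0*1 + 0*3 = 0
  c_2 = 0*0 + 0*0 + 2*0 + 0*2 + 1*2 + -1*1 + 0*3 = 1
  c_3 = 0*0 + 0*0 + 0*0 + 0*2 + 0*2 + 0*1 + 1*3 = 3
  c_4 = 0*0 + -1*0 + 0*0 + 0*2 + 0*2 + 0*1 + 0*3 = 0
  c_5 = 0*0 + -2*0 + -1*0 + 0*2 + 0*2 + 0*1 + 0*3 = 0
  c_6 = -1*0 + 0*0 + 0*0 + 0*2 + 0*2 + 0*1 + 0*3 = 0
  c_7 = 0*0 + 0*0 + 2*0 + 0*2 + 0*2 + -1*1 + 1*3 = 2
Base-2 expansion of each c_i:
  c_1 = 0
  c_2 = 1 = 1·2^0
  c_3 = 3 = 1·2^0 + 1·2^1
  c_4 = 0
  c_5 = 0
  c_6 = 0
  c_7 = 2 = 0·2^0 + 1·2^1
λ_0 = (0, 1, 1, 0, 0, 0, 0)
λ_1 = (0, 0, 1, 0, 0, 0, 1)

((0, 1, 1, 0, 0, 0, 0), (0, 0, 1, 0, 0, 0, 1))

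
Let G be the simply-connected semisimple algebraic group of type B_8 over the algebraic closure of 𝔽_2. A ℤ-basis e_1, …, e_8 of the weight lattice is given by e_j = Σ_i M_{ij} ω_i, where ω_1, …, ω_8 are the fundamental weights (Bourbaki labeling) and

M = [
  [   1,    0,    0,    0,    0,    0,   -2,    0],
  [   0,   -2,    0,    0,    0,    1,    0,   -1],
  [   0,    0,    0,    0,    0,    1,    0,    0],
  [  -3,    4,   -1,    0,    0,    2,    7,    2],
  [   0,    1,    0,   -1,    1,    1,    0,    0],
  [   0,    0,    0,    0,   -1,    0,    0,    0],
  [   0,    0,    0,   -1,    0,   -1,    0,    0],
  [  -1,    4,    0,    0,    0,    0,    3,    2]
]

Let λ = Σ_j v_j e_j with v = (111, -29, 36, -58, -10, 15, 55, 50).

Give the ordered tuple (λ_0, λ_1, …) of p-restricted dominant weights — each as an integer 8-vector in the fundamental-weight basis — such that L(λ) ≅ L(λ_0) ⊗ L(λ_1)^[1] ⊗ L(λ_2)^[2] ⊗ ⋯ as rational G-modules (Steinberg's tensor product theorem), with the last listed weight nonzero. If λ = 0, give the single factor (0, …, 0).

((1, 1, 1, 0, 0, 0, 1, 0), (0, 1, 1, 1, 1, 1, 1, 1), (0, 1, 1, 1, 0, 0, 0, 1), (0, 0, 1, 1, 0, 1, 1, 0), (0, 1, 0, 1, 0, 0, 0, 0), (0, 0, 0, 0, 1, 0, 1, 1))

Compute c_i = Σ_j M_{ij} v_j with v = (111, -29, 36, -58, -10, 15, 55, 50):
  c_1 = 1·111 + (0)·(-29) + 0·36 + (0)·(-58) + (0)·(-10) + 0·15 + (-2)·(55) + 0·50 = 1
  c_2 = 0·111 + (-2)·(-29) + 0·36 + (0)·(-58) + (0)·(-10) + 1·15 + 0·55 + (-1)·(50) = 23
  c_3 = 0·111 + (0)·(-29) + 0·36 + (0)·(-58) + (0)·(-10) + 1·15 + 0·55 + 0·50 = 15
  c_4 = (-3)·(111) + (4)·(-29) + (-1)·(36) + (0)·(-58) + (0)·(-10) + 2·15 + 7·55 + 2·50 = 30
  c_5 = 0·111 + (1)·(-29) + 0·36 + (-1)·(-58) + (1)·(-10) + 1·15 + 0·55 + 0·50 = 34
  c_6 = 0·111 + (0)·(-29) + 0·36 + (0)·(-58) + (-1)·(-10) + 0·15 + 0·55 + 0·50 = 10
  c_7 = 0·111 + (0)·(-29) + 0·36 + (-1)·(-58) + (0)·(-10) + (-1)·(15) + 0·55 + 0·50 = 43
  c_8 = (-1)·(111) + (4)·(-29) + 0·36 + (0)·(-58) + (0)·(-10) + 0·15 + 3·55 + 2·50 = 38
p = 2; digits c_i = Σ_j d_{ij}·2^j, 0 ≤ d_{ij} < 2:
  c_1 = 1 = 1·2^0
  c_2 = 23 = 1·2^0 + 1·2^1 + 1·2^2 + 0·2^3 + 1·2^4
  c_3 = 15 = 1·2^0 + 1·2^1 + 1·2^2 + 1·2^3
  c_4 = 30 = 0·2^0 + 1·2^1 + 1·2^2 + 1·2^3 + 1·2^4
  c_5 = 34 = 0·2^0 + 1·2^1 + 0·2^2 + 0·2^3 + 0·2^4 + 1·2^5
  c_6 = 10 = 0·2^0 + 1·2^1 + 0·2^2 + 1·2^3
  c_7 = 43 = 1·2^0 + 1·2^1 + 0·2^2 + 1·2^3 + 0·2^4 + 1·2^5
  c_8 = 38 = 0·2^0 + 1·2^1 + 1·2^2 + 0·2^3 + 0·2^4 + 1·2^5
p-restricted factor λ_0 = (1, 1, 1, 0, 0, 0, 1, 0)
p-restricted factor λ_1 = (0, 1, 1, 1, 1, 1, 1, 1)
p-restricted factor λ_2 = (0, 1, 1, 1, 0, 0, 0, 1)
p-restricted factor λ_3 = (0, 0, 1, 1, 0, 1, 1, 0)
p-restricted factor λ_4 = (0, 1, 0, 1, 0, 0, 0, 0)
p-restricted factor λ_5 = (0, 0, 0, 0, 1, 0, 1, 1)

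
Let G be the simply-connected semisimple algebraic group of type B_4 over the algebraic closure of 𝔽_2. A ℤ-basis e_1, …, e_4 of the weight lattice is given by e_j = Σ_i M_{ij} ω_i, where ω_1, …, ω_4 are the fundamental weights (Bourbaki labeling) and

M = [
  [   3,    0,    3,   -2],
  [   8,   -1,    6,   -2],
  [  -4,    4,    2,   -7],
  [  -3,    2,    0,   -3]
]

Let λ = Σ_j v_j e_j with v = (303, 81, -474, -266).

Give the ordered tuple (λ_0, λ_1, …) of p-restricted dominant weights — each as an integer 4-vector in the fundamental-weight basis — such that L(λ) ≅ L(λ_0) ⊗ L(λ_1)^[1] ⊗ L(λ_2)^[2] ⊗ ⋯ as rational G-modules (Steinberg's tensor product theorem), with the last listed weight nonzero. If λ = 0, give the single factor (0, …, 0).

((1, 1, 0, 1), (1, 1, 1, 1), (0, 1, 0, 0), (0, 1, 1, 0), (1, 1, 1, 1), (0, 0, 0, 1))

Compute c_i = Σ_j M_{ij} v_j with v = (303, 81, -474, -266):
  c_1 = (3)·(303) + (0)·(81) + (3)·(-474) + (-2)·(-266) = 19
  c_2 = (8)·(303) + (-1)·(81) + (6)·(-474) + (-2)·(-266) = 31
  c_3 = (-4)·(303) + (4)·(81) + (2)·(-474) + (-7)·(-266) = 26
  c_4 = (-3)·(303) + (2)·(81) + (0)·(-474) + (-3)·(-266) = 51
p = 2; digits c_i = Σ_j d_{ij}·2^j, 0 ≤ d_{ij} < 2:
  c_1 = 19 = 1·2^0 + 1·2^1 + 0·2^2 + 0·2^3 + 1·2^4
  c_2 = 31 = 1·2^0 + 1·2^1 + 1·2^2 + 1·2^3 + 1·2^4
  c_3 = 26 = 0·2^0 + 1·2^1 + 0·2^2 + 1·2^3 + 1·2^4
  c_4 = 51 = 1·2^0 + 1·2^1 + 0·2^2 + 0·2^3 + 1·2^4 + 1·2^5
p-restricted factor λ_0 = (1, 1, 0, 1)
p-restricted factor λ_1 = (1, 1, 1, 1)
p-restricted factor λ_2 = (0, 1, 0, 0)
p-restricted factor λ_3 = (0, 1, 1, 0)
p-restricted factor λ_4 = (1, 1, 1, 1)
p-restricted factor λ_5 = (0, 0, 0, 1)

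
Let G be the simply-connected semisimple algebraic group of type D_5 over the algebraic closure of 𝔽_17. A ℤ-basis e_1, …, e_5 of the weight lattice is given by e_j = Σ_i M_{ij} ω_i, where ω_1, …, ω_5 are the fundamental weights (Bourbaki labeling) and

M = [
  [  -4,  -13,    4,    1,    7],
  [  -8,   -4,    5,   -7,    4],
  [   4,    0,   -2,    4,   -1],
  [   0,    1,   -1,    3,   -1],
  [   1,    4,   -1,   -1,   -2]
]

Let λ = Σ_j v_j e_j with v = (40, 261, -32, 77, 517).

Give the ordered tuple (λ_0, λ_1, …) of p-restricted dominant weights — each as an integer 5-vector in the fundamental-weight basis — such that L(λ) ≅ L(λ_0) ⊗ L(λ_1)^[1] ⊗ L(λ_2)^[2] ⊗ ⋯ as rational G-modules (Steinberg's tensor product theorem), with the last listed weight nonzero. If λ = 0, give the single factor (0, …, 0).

ω-coordinates c = M·v, v = (40, 261, -32, 77, 517):
  c_1 = (-4)·(40) + (-13)·(261) + (4)·(-32) + 1·77 + 7·517 = 15
  c_2 = (-8)·(40) + (-4)·(261) + (5)·(-32) + (-7)·(77) + 4·517 = 5
  c_3 = 4·40 + 0·261 + (-2)·(-32) + 4·77 + (-1)·(517) = 15
  c_4 = 0·40 + 1·261 + (-1)·(-32) + 3·77 + (-1)·(517) = 7
  c_5 = 1·40 + 4·261 + (-1)·(-32) + (-1)·(77) + (-2)·(517) = 5
p = 17; digits c_i = Σ_j d_{ij}·17^j, 0 ≤ d_{ij} < 17:
  c_1 = 15 = 15·17^0
  c_2 = 5 = 5·17^0
  c_3 = 15 = 15·17^0
  c_4 = 7 = 7·17^0
  c_5 = 5 = 5·17^0
λ_0 = (15, 5, 15, 7, 5)

((15, 5, 15, 7, 5),)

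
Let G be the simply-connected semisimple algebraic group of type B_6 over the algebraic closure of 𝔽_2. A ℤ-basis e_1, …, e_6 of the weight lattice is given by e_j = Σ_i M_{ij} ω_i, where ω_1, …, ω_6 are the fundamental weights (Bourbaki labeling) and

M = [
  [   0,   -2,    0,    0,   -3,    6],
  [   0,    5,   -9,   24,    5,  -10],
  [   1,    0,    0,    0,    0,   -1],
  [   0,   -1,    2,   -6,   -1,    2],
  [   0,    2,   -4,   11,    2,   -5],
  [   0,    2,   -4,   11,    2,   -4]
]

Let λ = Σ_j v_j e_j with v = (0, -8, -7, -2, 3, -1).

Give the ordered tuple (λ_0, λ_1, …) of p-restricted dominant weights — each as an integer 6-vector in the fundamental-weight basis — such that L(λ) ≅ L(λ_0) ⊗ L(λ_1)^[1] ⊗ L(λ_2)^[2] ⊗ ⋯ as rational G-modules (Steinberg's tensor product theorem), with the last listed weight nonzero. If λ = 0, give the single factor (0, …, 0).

((1, 0, 1, 1, 1, 0),)

In the fundamental-weight basis, λ has coordinates c = M·v (v = (0, -8, -7, -2, 3, -1)):
  c_1 = 0·0 + (-2)·(-8) + (0)·(-7) + (0)·(-2) + (-3)·(3) + (6)·(-1) = 1
  c_2 = 0·0 + (5)·(-8) + (-9)·(-7) + (24)·(-2) + 5·3 + (-10)·(-1) = 0
  c_3 = 1·0 + (0)·(-8) + (0)·(-7) + (0)·(-2) + 0·3 + (-1)·(-1) = 1
  c_4 = 0·0 + (-1)·(-8) + (2)·(-7) + (-6)·(-2) + (-1)·(3) + (2)·(-1) = 1
  c_5 = 0·0 + (2)·(-8) + (-4)·(-7) + (11)·(-2) + 2·3 + (-5)·(-1) = 1
  c_6 = 0·0 + (2)·(-8) + (-4)·(-7) + (11)·(-2) + 2·3 + (-4)·(-1) = 0
Writing each c_i in base p = 2:
  c_1 = 1 = 1·2^0
  c_2 = 0
  c_3 = 1 = 1·2^0
  c_4 = 1 = 1·2^0
  c_5 = 1 = 1·2^0
  c_6 = 0
λ_0 = (1, 0, 1, 1, 1, 0)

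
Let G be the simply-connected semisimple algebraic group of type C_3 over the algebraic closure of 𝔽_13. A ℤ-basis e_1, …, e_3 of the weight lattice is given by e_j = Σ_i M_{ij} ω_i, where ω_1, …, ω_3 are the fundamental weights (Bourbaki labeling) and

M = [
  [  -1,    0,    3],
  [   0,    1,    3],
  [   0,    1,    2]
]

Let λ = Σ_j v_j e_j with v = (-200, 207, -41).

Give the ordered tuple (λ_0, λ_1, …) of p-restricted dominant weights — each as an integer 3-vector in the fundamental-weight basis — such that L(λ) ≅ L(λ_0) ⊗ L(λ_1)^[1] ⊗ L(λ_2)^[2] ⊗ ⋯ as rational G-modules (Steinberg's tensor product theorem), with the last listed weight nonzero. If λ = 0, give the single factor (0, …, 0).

Converting to the ω-basis (c_i = row i of M dotted with v = (-200, 207, -41)):
  c_1 = (-1)·(-200) + (0)·(207) + (3)·(-41) = 77
  c_2 = (0)·(-200) + (1)·(207) + (3)·(-41) = 84
  c_3 = (0)·(-200) + (1)·(207) + (2)·(-41) = 125
Writing each c_i in base p = 13:
  c_1 = 77 = 12·13^0 + 5·13^1
  c_2 = 84 = 6·13^0 + 6·13^1
  c_3 = 125 = 8·13^0 + 9·13^1
λ_0 = (12, 6, 8)
λ_1 = (5, 6, 9)

((12, 6, 8), (5, 6, 9))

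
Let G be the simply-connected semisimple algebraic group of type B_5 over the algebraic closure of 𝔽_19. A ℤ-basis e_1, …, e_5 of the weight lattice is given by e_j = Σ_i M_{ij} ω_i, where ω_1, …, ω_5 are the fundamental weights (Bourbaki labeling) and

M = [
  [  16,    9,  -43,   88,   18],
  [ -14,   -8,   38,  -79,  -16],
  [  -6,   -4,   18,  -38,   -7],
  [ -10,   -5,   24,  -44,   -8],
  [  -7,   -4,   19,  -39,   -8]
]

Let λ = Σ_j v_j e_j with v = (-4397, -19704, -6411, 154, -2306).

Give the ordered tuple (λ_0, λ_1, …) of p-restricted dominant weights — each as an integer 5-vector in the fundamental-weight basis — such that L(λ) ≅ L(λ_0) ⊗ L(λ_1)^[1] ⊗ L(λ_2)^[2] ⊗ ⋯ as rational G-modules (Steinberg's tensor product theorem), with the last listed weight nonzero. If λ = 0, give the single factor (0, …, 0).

((10, 17, 14, 13, 0), (1, 15, 4, 15, 12))

Compute c_i = Σ_j M_{ij} v_j with v = (-4397, -19704, -6411, 154, -2306):
  c_1 = (16)·(-4397) + (9)·(-19704) + (-43)·(-6411) + (88)·(154) + (18)·(-2306) = 29
  c_2 = (-14)·(-4397) + (-8)·(-19704) + (38)·(-6411) + (-79)·(154) + (-16)·(-2306) = 302
  c_3 = (-6)·(-4397) + (-4)·(-19704) + (18)·(-6411) + (-38)·(154) + (-7)·(-2306) = 90
  c_4 = (-10)·(-4397) + (-5)·(-19704) + (24)·(-6411) + (-44)·(154) + (-8)·(-2306) = 298
  c_5 = (-7)·(-4397) + (-4)·(-19704) + (19)·(-6411) + (-39)·(154) + (-8)·(-2306) = 228
Expand coordinatewise in base 19:
  c_1 = 29 = 10·19^0 + 1·19^1
  c_2 = 302 = 17·19^0 + 15·19^1
  c_3 = 90 = 14·19^0 + 4·19^1
  c_4 = 298 = 13·19^0 + 15·19^1
  c_5 = 228 = 0·19^0 + 12·19^1
p-restricted factor λ_0 = (10, 17, 14, 13, 0)
p-restricted factor λ_1 = (1, 15, 4, 15, 12)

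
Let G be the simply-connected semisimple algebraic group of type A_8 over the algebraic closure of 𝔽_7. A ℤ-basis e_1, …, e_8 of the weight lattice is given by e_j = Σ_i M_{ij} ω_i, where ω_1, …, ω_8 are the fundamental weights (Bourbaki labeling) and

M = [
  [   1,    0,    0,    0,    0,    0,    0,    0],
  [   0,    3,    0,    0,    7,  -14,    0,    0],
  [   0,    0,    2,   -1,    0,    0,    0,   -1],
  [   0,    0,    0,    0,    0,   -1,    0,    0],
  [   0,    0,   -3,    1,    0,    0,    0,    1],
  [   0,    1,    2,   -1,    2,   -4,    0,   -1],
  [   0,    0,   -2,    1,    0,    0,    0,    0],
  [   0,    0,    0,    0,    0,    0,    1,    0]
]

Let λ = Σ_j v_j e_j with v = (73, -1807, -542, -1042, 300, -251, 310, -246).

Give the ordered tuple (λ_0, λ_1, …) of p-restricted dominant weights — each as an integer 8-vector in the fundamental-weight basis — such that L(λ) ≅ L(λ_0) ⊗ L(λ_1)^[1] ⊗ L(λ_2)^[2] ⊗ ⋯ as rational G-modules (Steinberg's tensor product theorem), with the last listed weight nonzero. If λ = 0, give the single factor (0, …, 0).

((3, 4, 1, 6, 2, 1, 0, 2), (3, 6, 1, 0, 6, 0, 6, 2), (1, 3, 4, 5, 6, 0, 0, 6))

In the fundamental-weight basis, λ has coordinates c = M·v (v = (73, -1807, -542, -1042, 300, -251, 310, -246)):
  c_1 = 1·73 + (0)·(-1807) + (0)·(-542) + (0)·(-1042) + 0·300 + (0)·(-251) + 0·310 + (0)·(-246) = 73
  c_2 = 0·73 + (3)·(-1807) + (0)·(-542) + (0)·(-1042) + 7·300 + (-14)·(-251) + 0·310 + (0)·(-246) = 193
  c_3 = 0·73 + (0)·(-1807) + (2)·(-542) + (-1)·(-1042) + 0·300 + (0)·(-251) + 0·310 + (-1)·(-246) = 204
  c_4 = 0·73 + (0)·(-1807) + (0)·(-542) + (0)·(-1042) + 0·300 + (-1)·(-251) + 0·310 + (0)·(-246) = 251
  c_5 = 0·73 + (0)·(-1807) + (-3)·(-542) + (1)·(-1042) + 0·300 + (0)·(-251) + 0·310 + (1)·(-246) = 338
  c_6 = 0·73 + (1)·(-1807) + (2)·(-542) + (-1)·(-1042) + 2·300 + (-4)·(-251) + 0·310 + (-1)·(-246) = 1
  c_7 = 0·73 + (0)·(-1807) + (-2)·(-542) + (1)·(-1042) + 0·300 + (0)·(-251) + 0·310 + (0)·(-246) = 42
  c_8 = 0·73 + (0)·(-1807) + (0)·(-542) + (0)·(-1042) + 0·300 + (0)·(-251) + 1·310 + (0)·(-246) = 310
p = 7; digits c_i = Σ_j d_{ij}·7^j, 0 ≤ d_{ij} < 7:
  c_1 = 73 = 3·7^0 + 3·7^1 + 1·7^2
  c_2 = 193 = 4·7^0 + 6·7^1 + 3·7^2
  c_3 = 204 = 1·7^0 + 1·7^1 + 4·7^2
  c_4 = 251 = 6·7^0 + 0·7^1 + 5·7^2
  c_5 = 338 = 2·7^0 + 6·7^1 + 6·7^2
  c_6 = 1 = 1·7^0
  c_7 = 42 = 0·7^0 + 6·7^1
  c_8 = 310 = 2·7^0 + 2·7^1 + 6·7^2
p-restricted factor λ_0 = (3, 4, 1, 6, 2, 1, 0, 2)
p-restricted factor λ_1 = (3, 6, 1, 0, 6, 0, 6, 2)
p-restricted factor λ_2 = (1, 3, 4, 5, 6, 0, 0, 6)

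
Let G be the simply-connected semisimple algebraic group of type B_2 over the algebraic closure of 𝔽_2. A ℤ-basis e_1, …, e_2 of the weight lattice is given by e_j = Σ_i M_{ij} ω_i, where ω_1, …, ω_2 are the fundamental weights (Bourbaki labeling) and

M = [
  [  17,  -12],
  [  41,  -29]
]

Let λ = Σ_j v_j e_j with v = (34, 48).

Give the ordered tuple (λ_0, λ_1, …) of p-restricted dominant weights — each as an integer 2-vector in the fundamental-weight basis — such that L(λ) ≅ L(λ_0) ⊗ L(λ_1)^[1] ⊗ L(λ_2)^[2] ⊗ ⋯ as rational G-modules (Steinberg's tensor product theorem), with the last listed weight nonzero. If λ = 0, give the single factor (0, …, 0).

((0, 0), (1, 1))

Change of basis e → ω: c = M·v where v = (34, 48):
  c_1 = (17)·(34) + (-12)·(48) = 2
  c_2 = (41)·(34) + (-29)·(48) = 2
p = 2; digits c_i = Σ_j d_{ij}·2^j, 0 ≤ d_{ij} < 2:
  c_1 = 2 = 0·2^0 + 1·2^1
  c_2 = 2 = 0·2^0 + 1·2^1
Factor λ_0 = (0, 0)
Factor λ_1 = (1, 1)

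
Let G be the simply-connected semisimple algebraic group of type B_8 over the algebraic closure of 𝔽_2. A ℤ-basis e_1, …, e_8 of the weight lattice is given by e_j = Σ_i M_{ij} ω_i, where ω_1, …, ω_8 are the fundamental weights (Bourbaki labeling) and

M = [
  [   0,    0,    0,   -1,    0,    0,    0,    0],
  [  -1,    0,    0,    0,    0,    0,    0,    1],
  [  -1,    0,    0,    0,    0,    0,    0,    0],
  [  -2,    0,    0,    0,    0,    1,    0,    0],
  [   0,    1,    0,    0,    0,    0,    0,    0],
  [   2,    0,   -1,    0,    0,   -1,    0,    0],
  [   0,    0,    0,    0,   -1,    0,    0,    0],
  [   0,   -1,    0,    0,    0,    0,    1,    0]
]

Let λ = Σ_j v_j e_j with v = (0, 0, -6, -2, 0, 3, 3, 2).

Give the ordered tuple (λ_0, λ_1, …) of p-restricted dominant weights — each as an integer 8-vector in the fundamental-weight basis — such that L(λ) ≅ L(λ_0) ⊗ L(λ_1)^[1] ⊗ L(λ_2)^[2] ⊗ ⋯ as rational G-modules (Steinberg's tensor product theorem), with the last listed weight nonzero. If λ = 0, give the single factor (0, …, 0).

ω-coordinates c = M·v, v = (0, 0, -6, -2, 0, 3, 3, 2):
  c_1 = (0)·(0) + (0)·(0) + (0)·(-6) + (-1)·(-2) + (0)·(0) + (0)·(3) + (0)·(3) + (0)·(2) = 2
  c_2 = (-1)·(0) + (0)·(0) + (0)·(-6) + (0)·(-2) + (0)·(0) + (0)·(3) + (0)·(3) + (1)·(2) = 2
  c_3 = (-1)·(0) + (0)·(0) + (0)·(-6) + (0)·(-2) + (0)·(0) + (0)·(3) + (0)·(3) + (0)·(2) = 0
  c_4 = (-2)·(0) + (0)·(0) + (0)·(-6) + (0)·(-2) + (0)·(0) + (1)·(3) + (0)·(3) + (0)·(2) = 3
  c_5 = (0)·(0) + (1)·(0) + (0)·(-6) + (0)·(-2) + (0)·(0) + (0)·(3) + (0)·(3) + (0)·(2) = 0
  c_6 = (2)·(0) + (0)·(0) + (-1)·(-6) + (0)·(-2) + (0)·(0) + (-1)·(3) + (0)·(3) + (0)·(2) = 3
  c_7 = (0)·(0) + (0)·(0) + (0)·(-6) + (0)·(-2) + (-1)·(0) + (0)·(3) + (0)·(3) + (0)·(2) = 0
  c_8 = (0)·(0) + (-1)·(0) + (0)·(-6) + (0)·(-2) + (0)·(0) + (0)·(3) + (1)·(3) + (0)·(2) = 3
Expand coordinatewise in base 2:
  c_1 = 2 = 0·2^0 + 1·2^1
  c_2 = 2 = 0·2^0 + 1·2^1
  c_3 = 0
  c_4 = 3 = 1·2^0 + 1·2^1
  c_5 = 0
  c_6 = 3 = 1·2^0 + 1·2^1
  c_7 = 0
  c_8 = 3 = 1·2^0 + 1·2^1
λ_0 = (0, 0, 0, 1, 0, 1, 0, 1)
λ_1 = (1, 1, 0, 1, 0, 1, 0, 1)

((0, 0, 0, 1, 0, 1, 0, 1), (1, 1, 0, 1, 0, 1, 0, 1))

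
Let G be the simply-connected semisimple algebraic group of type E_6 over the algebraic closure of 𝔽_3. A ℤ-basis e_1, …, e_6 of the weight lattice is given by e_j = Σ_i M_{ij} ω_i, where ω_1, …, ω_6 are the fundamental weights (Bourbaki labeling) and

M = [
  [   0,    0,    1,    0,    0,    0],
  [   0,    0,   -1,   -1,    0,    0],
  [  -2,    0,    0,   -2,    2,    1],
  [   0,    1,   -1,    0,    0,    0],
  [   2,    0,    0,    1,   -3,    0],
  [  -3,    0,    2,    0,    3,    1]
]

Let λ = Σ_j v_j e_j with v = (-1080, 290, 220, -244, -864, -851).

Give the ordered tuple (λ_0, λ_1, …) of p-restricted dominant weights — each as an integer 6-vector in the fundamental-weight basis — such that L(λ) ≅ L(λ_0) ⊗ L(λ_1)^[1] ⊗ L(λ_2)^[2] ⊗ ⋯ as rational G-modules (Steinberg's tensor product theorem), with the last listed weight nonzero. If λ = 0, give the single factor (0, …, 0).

Converting to the ω-basis (c_i = row i of M dotted with v = (-1080, 290, 220, -244, -864, -851)):
  c_1 = 0*-1080 + 0*290 + 1*220 + 0*-244 + 0*-864 + 0*-851 = 220
  c_2 = 0*-1080 + 0*290 + -1*220 + -1*-244 + 0*-864 + 0*-851 = 24
  c_3 = -2*-1080 + 0*290 + 0*220 + -2*-244 + 2*-864 + 1*-851 = 69
  c_4 = 0*-1080 + 1*290 + -1*220 + 0*-244 + 0*-864 + 0*-851 = 70
  c_5 = 2*-1080 + 0*290 + 0*220 + 1*-244 + -3*-864 + 0*-851 = 188
  c_6 = -3*-1080 + 0*290 + 2*220 + 0*-244 + 3*-864 + 1*-851 = 237
Base-3 expansion of each c_i:
  c_1 = 220 = 1·3^0 + 1·3^1 + 0·3^2 + 2·3^3 + 2·3^4
  c_2 = 24 = 0·3^0 + 2·3^1 + 2·3^2
  c_3 = 69 = 0·3^0 + 2·3^1 + 1·3^2 + 2·3^3
  c_4 = 70 = 1·3^0 + 2·3^1 + 1·3^2 + 2·3^3
  c_5 = 188 = 2·3^0 + 2·3^1 + 2·3^2 + 0·3^3 + 2·3^4
  c_6 = 237 = 0·3^0 + 1·3^1 + 2·3^2 + 2·3^3 + 2·3^4
Factor λ_0 = (1, 0, 0, 1, 2, 0)
Factor λ_1 = (1, 2, 2, 2, 2, 1)
Factor λ_2 = (0, 2, 1, 1, 2, 2)
Factor λ_3 = (2, 0, 2, 2, 0, 2)
Factor λ_4 = (2, 0, 0, 0, 2, 2)

((1, 0, 0, 1, 2, 0), (1, 2, 2, 2, 2, 1), (0, 2, 1, 1, 2, 2), (2, 0, 2, 2, 0, 2), (2, 0, 0, 0, 2, 2))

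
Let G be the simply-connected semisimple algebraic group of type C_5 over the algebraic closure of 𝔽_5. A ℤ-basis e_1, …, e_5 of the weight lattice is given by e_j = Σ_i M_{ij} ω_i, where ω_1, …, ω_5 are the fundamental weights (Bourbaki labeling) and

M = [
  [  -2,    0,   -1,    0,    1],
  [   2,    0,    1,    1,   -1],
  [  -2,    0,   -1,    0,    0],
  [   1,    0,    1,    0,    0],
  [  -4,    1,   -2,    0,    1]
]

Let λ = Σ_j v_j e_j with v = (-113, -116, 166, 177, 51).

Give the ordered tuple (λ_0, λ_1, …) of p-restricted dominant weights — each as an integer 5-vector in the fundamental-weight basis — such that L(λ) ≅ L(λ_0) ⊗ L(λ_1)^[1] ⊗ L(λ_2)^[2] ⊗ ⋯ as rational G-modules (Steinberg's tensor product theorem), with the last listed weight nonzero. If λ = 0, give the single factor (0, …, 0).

ω-coordinates c = M·v, v = (-113, -116, 166, 177, 51):
  c_1 = (-2)·(-113) + (0)·(-116) + (-1)·(166) + (0)·(177) + (1)·(51) = 111
  c_2 = (2)·(-113) + (0)·(-116) + (1)·(166) + (1)·(177) + (-1)·(51) = 66
  c_3 = (-2)·(-113) + (0)·(-116) + (-1)·(166) + (0)·(177) + (0)·(51) = 60
  c_4 = (1)·(-113) + (0)·(-116) + (1)·(166) + (0)·(177) + (0)·(51) = 53
  c_5 = (-4)·(-113) + (1)·(-116) + (-2)·(166) + (0)·(177) + (1)·(51) = 55
Expand coordinatewise in base 5:
  c_1 = 111 = 1·5^0 + 2·5^1 + 4·5^2
  c_2 = 66 = 1·5^0 + 3·5^1 + 2·5^2
  c_3 = 60 = 0·5^0 + 2·5^1 + 2·5^2
  c_4 = 53 = 3·5^0 + 0·5^1 + 2·5^2
  c_5 = 55 = 0·5^0 + 1·5^1 + 2·5^2
λ_0 = (1, 1, 0, 3, 0)
λ_1 = (2, 3, 2, 0, 1)
λ_2 = (4, 2, 2, 2, 2)

((1, 1, 0, 3, 0), (2, 3, 2, 0, 1), (4, 2, 2, 2, 2))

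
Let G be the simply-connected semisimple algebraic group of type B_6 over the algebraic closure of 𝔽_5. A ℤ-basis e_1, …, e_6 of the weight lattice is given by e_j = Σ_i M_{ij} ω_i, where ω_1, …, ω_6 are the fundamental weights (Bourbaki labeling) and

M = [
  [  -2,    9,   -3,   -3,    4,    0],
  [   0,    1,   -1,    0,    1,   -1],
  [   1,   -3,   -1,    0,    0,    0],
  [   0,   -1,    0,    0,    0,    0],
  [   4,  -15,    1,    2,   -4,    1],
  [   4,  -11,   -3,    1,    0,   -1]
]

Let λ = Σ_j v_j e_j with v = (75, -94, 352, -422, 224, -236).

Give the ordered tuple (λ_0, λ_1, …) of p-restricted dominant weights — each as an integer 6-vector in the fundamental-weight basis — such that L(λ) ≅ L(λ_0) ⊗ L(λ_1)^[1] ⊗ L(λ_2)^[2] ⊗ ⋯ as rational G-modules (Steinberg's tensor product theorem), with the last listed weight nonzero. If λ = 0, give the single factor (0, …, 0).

((0, 4, 0, 4, 1, 2), (2, 2, 1, 3, 2, 3), (4, 0, 0, 3, 3, 3))

Converting to the ω-basis (c_i = row i of M dotted with v = (75, -94, 352, -422, 224, -236)):
  c_1 = (-2)·(75) + (9)·(-94) + (-3)·(352) + (-3)·(-422) + (4)·(224) + (0)·(-236) = 110
  c_2 = (0)·(75) + (1)·(-94) + (-1)·(352) + (0)·(-422) + (1)·(224) + (-1)·(-236) = 14
  c_3 = (1)·(75) + (-3)·(-94) + (-1)·(352) + (0)·(-422) + (0)·(224) + (0)·(-236) = 5
  c_4 = (0)·(75) + (-1)·(-94) + (0)·(352) + (0)·(-422) + (0)·(224) + (0)·(-236) = 94
  c_5 = (4)·(75) + (-15)·(-94) + (1)·(352) + (2)·(-422) + (-4)·(224) + (1)·(-236) = 86
  c_6 = (4)·(75) + (-11)·(-94) + (-3)·(352) + (1)·(-422) + (0)·(224) + (-1)·(-236) = 92
p = 5; digits c_i = Σ_j d_{ij}·5^j, 0 ≤ d_{ij} < 5:
  c_1 = 110 = 0·5^0 + 2·5^1 + 4·5^2
  c_2 = 14 = 4·5^0 + 2·5^1
  c_3 = 5 = 0·5^0 + 1·5^1
  c_4 = 94 = 4·5^0 + 3·5^1 + 3·5^2
  c_5 = 86 = 1·5^0 + 2·5^1 + 3·5^2
  c_6 = 92 = 2·5^0 + 3·5^1 + 3·5^2
p-restricted factor λ_0 = (0, 4, 0, 4, 1, 2)
p-restricted factor λ_1 = (2, 2, 1, 3, 2, 3)
p-restricted factor λ_2 = (4, 0, 0, 3, 3, 3)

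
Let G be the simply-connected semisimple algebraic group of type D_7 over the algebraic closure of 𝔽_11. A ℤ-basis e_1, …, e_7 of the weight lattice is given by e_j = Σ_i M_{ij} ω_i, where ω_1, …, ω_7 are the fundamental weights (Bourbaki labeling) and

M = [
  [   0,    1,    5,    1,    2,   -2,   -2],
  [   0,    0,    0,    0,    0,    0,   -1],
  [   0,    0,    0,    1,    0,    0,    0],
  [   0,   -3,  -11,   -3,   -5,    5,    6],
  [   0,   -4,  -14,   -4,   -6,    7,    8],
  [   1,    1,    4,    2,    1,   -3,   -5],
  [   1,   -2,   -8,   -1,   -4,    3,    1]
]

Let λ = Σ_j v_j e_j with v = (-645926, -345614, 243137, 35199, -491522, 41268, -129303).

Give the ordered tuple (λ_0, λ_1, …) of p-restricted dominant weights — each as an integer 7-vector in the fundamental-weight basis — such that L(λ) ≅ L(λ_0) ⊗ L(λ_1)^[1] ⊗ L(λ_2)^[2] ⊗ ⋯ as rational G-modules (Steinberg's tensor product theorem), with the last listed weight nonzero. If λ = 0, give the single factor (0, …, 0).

((0, 9, 10, 0, 10, 7, 10), (4, 6, 9, 3, 5, 6, 5), (9, 1, 4, 9, 0, 0, 2), (7, 9, 4, 9, 9, 7, 8), (6, 8, 2, 9, 2, 5, 1))

Change of basis e → ω: c = M·v where v = (-645926, -345614, 243137, 35199, -491522, 41268, -129303):
  c_1 = (0)·(-645926) + (1)·(-345614) + 5·243137 + 1·35199 + (2)·(-491522) + (-2)·(41268) + (-2)·(-129303) = 98296
  c_2 = (0)·(-645926) + (0)·(-345614) + 0·243137 + 0·35199 + (0)·(-491522) + 0·41268 + (-1)·(-129303) = 129303
  c_3 = (0)·(-645926) + (0)·(-345614) + 0·243137 + 1·35199 + (0)·(-491522) + 0·41268 + (0)·(-129303) = 35199
  c_4 = (0)·(-645926) + (-3)·(-345614) + (-11)·(243137) + (-3)·(35199) + (-5)·(-491522) + 5·41268 + (6)·(-129303) = 144870
  c_5 = (0)·(-645926) + (-4)·(-345614) + (-14)·(243137) + (-4)·(35199) + (-6)·(-491522) + 7·41268 + (8)·(-129303) = 41326
  c_6 = (1)·(-645926) + (1)·(-345614) + 4·243137 + 2·35199 + (1)·(-491522) + (-3)·(41268) + (-5)·(-129303) = 82595
  c_7 = (1)·(-645926) + (-2)·(-345614) + (-8)·(243137) + (-1)·(35199) + (-4)·(-491522) + 3·41268 + (1)·(-129303) = 25596
Expand coordinatewise in base 11:
  c_1 = 98296 = 0·11^0 + 4·11^1 + 9·11^2 + 7·11^3 + 6·11^4
  c_2 = 129303 = 9·11^0 + 6·11^1 + 1·11^2 + 9·11^3 + 8·11^4
  c_3 = 35199 = 10·11^0 + 9·11^1 + 4·11^2 + 4·11^3 + 2·11^4
  c_4 = 144870 = 0·11^0 + 3·11^1 + 9·11^2 + 9·11^3 + 9·11^4
  c_5 = 41326 = 10·11^0 + 5·11^1 + 0·11^2 + 9·11^3 + 2·11^4
  c_6 = 82595 = 7·11^0 + 6·11^1 + 0·11^2 + 7·11^3 + 5·11^4
  c_7 = 25596 = 10·11^0 + 5·11^1 + 2·11^2 + 8·11^3 + 1·11^4
Factor λ_0 = (0, 9, 10, 0, 10, 7, 10)
Factor λ_1 = (4, 6, 9, 3, 5, 6, 5)
Factor λ_2 = (9, 1, 4, 9, 0, 0, 2)
Factor λ_3 = (7, 9, 4, 9, 9, 7, 8)
Factor λ_4 = (6, 8, 2, 9, 2, 5, 1)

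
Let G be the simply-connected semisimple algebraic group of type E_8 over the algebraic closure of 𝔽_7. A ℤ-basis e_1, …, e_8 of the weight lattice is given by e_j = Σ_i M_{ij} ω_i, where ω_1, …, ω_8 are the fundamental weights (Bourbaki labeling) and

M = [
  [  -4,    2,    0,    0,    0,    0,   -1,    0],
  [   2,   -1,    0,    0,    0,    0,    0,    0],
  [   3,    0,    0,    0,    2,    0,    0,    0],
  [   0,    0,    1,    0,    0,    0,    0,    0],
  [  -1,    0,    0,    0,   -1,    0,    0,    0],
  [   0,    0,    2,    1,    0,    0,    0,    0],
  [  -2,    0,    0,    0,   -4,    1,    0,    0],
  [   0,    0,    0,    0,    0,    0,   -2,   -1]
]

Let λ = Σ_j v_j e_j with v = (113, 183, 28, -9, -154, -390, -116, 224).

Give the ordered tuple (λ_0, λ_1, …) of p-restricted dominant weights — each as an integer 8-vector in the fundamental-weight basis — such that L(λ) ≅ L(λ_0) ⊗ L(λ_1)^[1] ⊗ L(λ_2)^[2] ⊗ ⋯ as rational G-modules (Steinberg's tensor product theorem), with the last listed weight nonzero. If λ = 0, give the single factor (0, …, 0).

((2, 1, 3, 0, 6, 5, 0, 1), (4, 6, 4, 4, 5, 6, 0, 1))

Change of basis e → ω: c = M·v where v = (113, 183, 28, -9, -154, -390, -116, 224):
  c_1 = -4*113 + 2*183 + 0*28 + 0*-9 + 0*-154 + 0*-390 + -1*-116 + 0*224 = 30
  c_2 = 2*113 + -1*183 + 0*28 + 0*-9 + 0*-154 + 0*-390 + 0*-116 + 0*224 = 43
  c_3 = 3*113 + 0*183 + 0*28 + 0*-9 + 2*-154 + 0*-390 + 0*-116 + 0*224 = 31
  c_4 = 0*113 + 0*183 + 1*28 + 0*-9 + 0*-154 + 0*-390 + 0*-116 + 0*224 = 28
  c_5 = -1*113 + 0*183 + 0*28 + 0*-9 + -1*-154 + 0*-390 + 0*-116 + 0*224 = 41
  c_6 = 0*113 + 0*183 + 2*28 + 1*-9 + 0*-154 + 0*-390 + 0*-116 + 0*224 = 47
  c_7 = -2*113 + 0*183 + 0*28 + 0*-9 + -4*-154 + 1*-390 + 0*-116 + 0*224 = 0
  c_8 = 0*113 + 0*183 + 0*28 + 0*-9 + 0*-154 + 0*-390 + -2*-116 + -1*224 = 8
Base-7 expansion of each c_i:
  c_1 = 30 = 2·7^0 + 4·7^1
  c_2 = 43 = 1·7^0 + 6·7^1
  c_3 = 31 = 3·7^0 + 4·7^1
  c_4 = 28 = 0·7^0 + 4·7^1
  c_5 = 41 = 6·7^0 + 5·7^1
  c_6 = 47 = 5·7^0 + 6·7^1
  c_7 = 0
  c_8 = 8 = 1·7^0 + 1·7^1
λ_0 = (2, 1, 3, 0, 6, 5, 0, 1)
λ_1 = (4, 6, 4, 4, 5, 6, 0, 1)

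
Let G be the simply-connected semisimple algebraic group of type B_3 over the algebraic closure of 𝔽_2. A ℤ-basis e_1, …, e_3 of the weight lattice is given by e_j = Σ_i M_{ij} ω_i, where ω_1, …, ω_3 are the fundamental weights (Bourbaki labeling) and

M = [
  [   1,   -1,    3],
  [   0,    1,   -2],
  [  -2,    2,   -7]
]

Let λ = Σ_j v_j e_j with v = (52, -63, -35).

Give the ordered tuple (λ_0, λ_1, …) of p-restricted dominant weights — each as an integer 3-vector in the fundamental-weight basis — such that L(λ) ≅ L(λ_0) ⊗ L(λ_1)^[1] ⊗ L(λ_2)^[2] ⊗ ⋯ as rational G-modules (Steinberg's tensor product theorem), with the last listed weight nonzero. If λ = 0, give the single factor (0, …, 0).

Converting to the ω-basis (c_i = row i of M dotted with v = (52, -63, -35)):
  c_1 = (1)·(52) + (-1)·(-63) + (3)·(-35) = 10
  c_2 = (0)·(52) + (1)·(-63) + (-2)·(-35) = 7
  c_3 = (-2)·(52) + (2)·(-63) + (-7)·(-35) = 15
Base-2 expansion of each c_i:
  c_1 = 10 = 0·2^0 + 1·2^1 + 0·2^2 + 1·2^3
  c_2 = 7 = 1·2^0 + 1·2^1 + 1·2^2
  c_3 = 15 = 1·2^0 + 1·2^1 + 1·2^2 + 1·2^3
p-restricted factor λ_0 = (0, 1, 1)
p-restricted factor λ_1 = (1, 1, 1)
p-restricted factor λ_2 = (0, 1, 1)
p-restricted factor λ_3 = (1, 0, 1)

((0, 1, 1), (1, 1, 1), (0, 1, 1), (1, 0, 1))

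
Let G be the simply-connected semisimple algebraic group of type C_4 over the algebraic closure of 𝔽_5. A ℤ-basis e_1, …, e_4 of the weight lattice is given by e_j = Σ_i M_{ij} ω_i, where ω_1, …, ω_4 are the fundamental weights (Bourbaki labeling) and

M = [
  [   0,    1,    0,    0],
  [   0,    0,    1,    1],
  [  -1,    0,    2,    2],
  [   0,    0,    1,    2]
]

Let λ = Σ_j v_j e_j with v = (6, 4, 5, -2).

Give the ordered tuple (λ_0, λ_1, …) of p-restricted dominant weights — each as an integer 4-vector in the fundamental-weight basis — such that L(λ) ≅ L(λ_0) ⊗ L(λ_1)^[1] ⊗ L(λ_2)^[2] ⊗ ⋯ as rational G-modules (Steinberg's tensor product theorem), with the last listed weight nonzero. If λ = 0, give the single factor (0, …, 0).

((4, 3, 0, 1),)

In the fundamental-weight basis, λ has coordinates c = M·v (v = (6, 4, 5, -2)):
  c_1 = 0·6 + 1·4 + 0·5 + (0)·(-2) = 4
  c_2 = 0·6 + 0·4 + 1·5 + (1)·(-2) = 3
  c_3 = (-1)·(6) + 0·4 + 2·5 + (2)·(-2) = 0
  c_4 = 0·6 + 0·4 + 1·5 + (2)·(-2) = 1
Expand coordinatewise in base 5:
  c_1 = 4 = 4·5^0
  c_2 = 3 = 3·5^0
  c_3 = 0
  c_4 = 1 = 1·5^0
p-restricted factor λ_0 = (4, 3, 0, 1)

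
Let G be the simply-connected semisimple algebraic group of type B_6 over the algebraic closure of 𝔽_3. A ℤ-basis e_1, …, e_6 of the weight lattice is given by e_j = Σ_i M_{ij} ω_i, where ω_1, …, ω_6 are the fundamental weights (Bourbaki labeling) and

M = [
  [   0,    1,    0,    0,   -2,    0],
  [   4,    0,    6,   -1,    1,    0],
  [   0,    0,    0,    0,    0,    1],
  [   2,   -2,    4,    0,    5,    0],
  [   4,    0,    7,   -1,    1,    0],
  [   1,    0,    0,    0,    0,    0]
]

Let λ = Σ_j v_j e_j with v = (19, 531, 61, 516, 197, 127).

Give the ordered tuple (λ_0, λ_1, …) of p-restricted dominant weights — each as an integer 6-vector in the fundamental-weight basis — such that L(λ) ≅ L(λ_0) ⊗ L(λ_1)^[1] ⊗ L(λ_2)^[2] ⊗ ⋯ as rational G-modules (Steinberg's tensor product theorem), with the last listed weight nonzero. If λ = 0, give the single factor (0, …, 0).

((2, 0, 1, 1, 1, 1), (0, 2, 0, 2, 1, 0), (0, 1, 2, 1, 2, 2), (2, 1, 1, 1, 0, 0), (1, 1, 1, 2, 2, 0))

Change of basis e → ω: c = M·v where v = (19, 531, 61, 516, 197, 127):
  c_1 = (0)·(19) + (1)·(531) + (0)·(61) + (0)·(516) + (-2)·(197) + (0)·(127) = 137
  c_2 = (4)·(19) + (0)·(531) + (6)·(61) + (-1)·(516) + (1)·(197) + (0)·(127) = 123
  c_3 = (0)·(19) + (0)·(531) + (0)·(61) + (0)·(516) + (0)·(197) + (1)·(127) = 127
  c_4 = (2)·(19) + (-2)·(531) + (4)·(61) + (0)·(516) + (5)·(197) + (0)·(127) = 205
  c_5 = (4)·(19) + (0)·(531) + (7)·(61) + (-1)·(516) + (1)·(197) + (0)·(127) = 184
  c_6 = (1)·(19) + (0)·(531) + (0)·(61) + (0)·(516) + (0)·(197) + (0)·(127) = 19
Base-3 expansion of each c_i:
  c_1 = 137 = 2·3^0 + 0·3^1 + 0·3^2 + 2·3^3 + 1·3^4
  c_2 = 123 = 0·3^0 + 2·3^1 + 1·3^2 + 1·3^3 + 1·3^4
  c_3 = 127 = 1·3^0 + 0·3^1 + 2·3^2 + 1·3^3 + 1·3^4
  c_4 = 205 = 1·3^0 + 2·3^1 + 1·3^2 + 1·3^3 + 2·3^4
  c_5 = 184 = 1·3^0 + 1·3^1 + 2·3^2 + 0·3^3 + 2·3^4
  c_6 = 19 = 1·3^0 + 0·3^1 + 2·3^2
p-restricted factor λ_0 = (2, 0, 1, 1, 1, 1)
p-restricted factor λ_1 = (0, 2, 0, 2, 1, 0)
p-restricted factor λ_2 = (0, 1, 2, 1, 2, 2)
p-restricted factor λ_3 = (2, 1, 1, 1, 0, 0)
p-restricted factor λ_4 = (1, 1, 1, 2, 2, 0)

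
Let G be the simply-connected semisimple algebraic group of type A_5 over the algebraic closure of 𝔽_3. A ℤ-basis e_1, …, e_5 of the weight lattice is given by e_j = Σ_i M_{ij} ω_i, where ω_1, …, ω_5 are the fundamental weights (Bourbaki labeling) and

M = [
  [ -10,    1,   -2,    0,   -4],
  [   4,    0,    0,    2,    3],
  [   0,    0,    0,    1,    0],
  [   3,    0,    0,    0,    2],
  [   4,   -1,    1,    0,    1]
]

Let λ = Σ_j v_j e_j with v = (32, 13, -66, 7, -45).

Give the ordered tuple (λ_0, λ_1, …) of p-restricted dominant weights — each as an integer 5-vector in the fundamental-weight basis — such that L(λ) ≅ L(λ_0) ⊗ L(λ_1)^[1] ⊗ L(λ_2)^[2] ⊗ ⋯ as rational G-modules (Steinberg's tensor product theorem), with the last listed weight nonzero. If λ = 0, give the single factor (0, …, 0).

((2, 1, 1, 0, 1), (1, 2, 2, 2, 1))

Change of basis e → ω: c = M·v where v = (32, 13, -66, 7, -45):
  c_1 = -10*32 + 1*13 + -2*-66 + 0*7 + -4*-45 = 5
  c_2 = 4*32 + 0*13 + 0*-66 + 2*7 + 3*-45 = 7
  c_3 = 0*32 + 0*13 + 0*-66 + 1*7 + 0*-45 = 7
  c_4 = 3*32 + 0*13 + 0*-66 + 0*7 + 2*-45 = 6
  c_5 = 4*32 + -1*13 + 1*-66 + 0*7 + 1*-45 = 4
p = 3; digits c_i = Σ_j d_{ij}·3^j, 0 ≤ d_{ij} < 3:
  c_1 = 5 = 2·3^0 + 1·3^1
  c_2 = 7 = 1·3^0 + 2·3^1
  c_3 = 7 = 1·3^0 + 2·3^1
  c_4 = 6 = 0·3^0 + 2·3^1
  c_5 = 4 = 1·3^0 + 1·3^1
p-restricted factor λ_0 = (2, 1, 1, 0, 1)
p-restricted factor λ_1 = (1, 2, 2, 2, 1)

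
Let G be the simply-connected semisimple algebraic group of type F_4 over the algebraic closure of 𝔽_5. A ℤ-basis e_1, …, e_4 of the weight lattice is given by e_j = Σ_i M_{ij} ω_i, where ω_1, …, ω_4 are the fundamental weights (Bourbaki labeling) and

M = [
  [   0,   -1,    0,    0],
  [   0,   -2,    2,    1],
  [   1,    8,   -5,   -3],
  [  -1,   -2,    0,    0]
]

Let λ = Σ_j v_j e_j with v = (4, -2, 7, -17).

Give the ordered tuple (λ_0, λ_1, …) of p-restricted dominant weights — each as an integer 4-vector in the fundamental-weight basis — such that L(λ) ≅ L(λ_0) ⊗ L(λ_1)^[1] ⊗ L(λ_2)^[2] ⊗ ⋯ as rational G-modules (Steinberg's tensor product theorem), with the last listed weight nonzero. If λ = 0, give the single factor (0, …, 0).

((2, 1, 4, 0),)

Change of basis e → ω: c = M·v where v = (4, -2, 7, -17):
  c_1 = 0·4 + (-1)·(-2) + 0·7 + (0)·(-17) = 2
  c_2 = 0·4 + (-2)·(-2) + 2·7 + (1)·(-17) = 1
  c_3 = 1·4 + (8)·(-2) + (-5)·(7) + (-3)·(-17) = 4
  c_4 = (-1)·(4) + (-2)·(-2) + 0·7 + (0)·(-17) = 0
Writing each c_i in base p = 5:
  c_1 = 2 = 2·5^0
  c_2 = 1 = 1·5^0
  c_3 = 4 = 4·5^0
  c_4 = 0
Factor λ_0 = (2, 1, 4, 0)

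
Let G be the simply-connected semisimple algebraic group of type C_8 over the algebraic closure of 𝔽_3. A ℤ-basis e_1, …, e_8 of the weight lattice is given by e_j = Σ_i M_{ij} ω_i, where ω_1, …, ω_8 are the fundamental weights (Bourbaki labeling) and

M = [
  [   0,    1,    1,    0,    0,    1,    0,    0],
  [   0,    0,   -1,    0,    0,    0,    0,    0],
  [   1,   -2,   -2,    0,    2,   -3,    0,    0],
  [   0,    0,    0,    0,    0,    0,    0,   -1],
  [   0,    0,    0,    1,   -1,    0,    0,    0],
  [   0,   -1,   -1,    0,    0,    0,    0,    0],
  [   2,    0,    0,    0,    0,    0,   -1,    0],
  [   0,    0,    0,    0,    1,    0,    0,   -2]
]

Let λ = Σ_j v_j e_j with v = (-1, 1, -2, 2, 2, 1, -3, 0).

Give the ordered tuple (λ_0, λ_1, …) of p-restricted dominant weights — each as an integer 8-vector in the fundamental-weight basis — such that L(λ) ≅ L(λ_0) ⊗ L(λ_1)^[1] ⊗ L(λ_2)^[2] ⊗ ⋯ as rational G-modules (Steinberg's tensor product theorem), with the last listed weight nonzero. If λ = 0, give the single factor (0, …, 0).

((0, 2, 2, 0, 0, 1, 1, 2),)

Compute c_i = Σ_j M_{ij} v_j with v = (-1, 1, -2, 2, 2, 1, -3, 0):
  c_1 = (0)·(-1) + (1)·(1) + (1)·(-2) + (0)·(2) + (0)·(2) + (1)·(1) + (0)·(-3) + (0)·(0) = 0
  c_2 = (0)·(-1) + (0)·(1) + (-1)·(-2) + (0)·(2) + (0)·(2) + (0)·(1) + (0)·(-3) + (0)·(0) = 2
  c_3 = (1)·(-1) + (-2)·(1) + (-2)·(-2) + (0)·(2) + (2)·(2) + (-3)·(1) + (0)·(-3) + (0)·(0) = 2
  c_4 = (0)·(-1) + (0)·(1) + (0)·(-2) + (0)·(2) + (0)·(2) + (0)·(1) + (0)·(-3) + (-1)·(0) = 0
  c_5 = (0)·(-1) + (0)·(1) + (0)·(-2) + (1)·(2) + (-1)·(2) + (0)·(1) + (0)·(-3) + (0)·(0) = 0
  c_6 = (0)·(-1) + (-1)·(1) + (-1)·(-2) + (0)·(2) + (0)·(2) + (0)·(1) + (0)·(-3) + (0)·(0) = 1
  c_7 = (2)·(-1) + (0)·(1) + (0)·(-2) + (0)·(2) + (0)·(2) + (0)·(1) + (-1)·(-3) + (0)·(0) = 1
  c_8 = (0)·(-1) + (0)·(1) + (0)·(-2) + (0)·(2) + (1)·(2) + (0)·(1) + (0)·(-3) + (-2)·(0) = 2
Writing each c_i in base p = 3:
  c_1 = 0
  c_2 = 2 = 2·3^0
  c_3 = 2 = 2·3^0
  c_4 = 0
  c_5 = 0
  c_6 = 1 = 1·3^0
  c_7 = 1 = 1·3^0
  c_8 = 2 = 2·3^0
p-restricted factor λ_0 = (0, 2, 2, 0, 0, 1, 1, 2)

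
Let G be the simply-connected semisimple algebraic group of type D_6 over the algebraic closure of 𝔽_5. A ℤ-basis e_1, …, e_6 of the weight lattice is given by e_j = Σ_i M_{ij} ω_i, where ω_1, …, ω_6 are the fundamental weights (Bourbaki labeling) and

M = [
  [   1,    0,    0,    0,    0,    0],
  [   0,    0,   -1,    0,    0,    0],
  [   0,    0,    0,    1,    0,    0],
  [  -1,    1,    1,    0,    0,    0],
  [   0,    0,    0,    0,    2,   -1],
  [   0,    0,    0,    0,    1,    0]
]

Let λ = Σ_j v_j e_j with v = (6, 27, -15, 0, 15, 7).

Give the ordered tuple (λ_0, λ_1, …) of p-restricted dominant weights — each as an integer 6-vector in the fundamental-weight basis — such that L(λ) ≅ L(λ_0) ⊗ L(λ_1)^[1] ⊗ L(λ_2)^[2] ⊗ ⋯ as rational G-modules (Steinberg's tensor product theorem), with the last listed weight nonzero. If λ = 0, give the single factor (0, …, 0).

Converting to the ω-basis (c_i = row i of M dotted with v = (6, 27, -15, 0, 15, 7)):
  c_1 = (1)·(6) + (0)·(27) + (0)·(-15) + (0)·(0) + (0)·(15) + (0)·(7) = 6
  c_2 = (0)·(6) + (0)·(27) + (-1)·(-15) + (0)·(0) + (0)·(15) + (0)·(7) = 15
  c_3 = (0)·(6) + (0)·(27) + (0)·(-15) + (1)·(0) + (0)·(15) + (0)·(7) = 0
  c_4 = (-1)·(6) + (1)·(27) + (1)·(-15) + (0)·(0) + (0)·(15) + (0)·(7) = 6
  c_5 = (0)·(6) + (0)·(27) + (0)·(-15) + (0)·(0) + (2)·(15) + (-1)·(7) = 23
  c_6 = (0)·(6) + (0)·(27) + (0)·(-15) + (0)·(0) + (1)·(15) + (0)·(7) = 15
p = 5; digits c_i = Σ_j d_{ij}·5^j, 0 ≤ d_{ij} < 5:
  c_1 = 6 = 1·5^0 + 1·5^1
  c_2 = 15 = 0·5^0 + 3·5^1
  c_3 = 0
  c_4 = 6 = 1·5^0 + 1·5^1
  c_5 = 23 = 3·5^0 + 4·5^1
  c_6 = 15 = 0·5^0 + 3·5^1
Factor λ_0 = (1, 0, 0, 1, 3, 0)
Factor λ_1 = (1, 3, 0, 1, 4, 3)

((1, 0, 0, 1, 3, 0), (1, 3, 0, 1, 4, 3))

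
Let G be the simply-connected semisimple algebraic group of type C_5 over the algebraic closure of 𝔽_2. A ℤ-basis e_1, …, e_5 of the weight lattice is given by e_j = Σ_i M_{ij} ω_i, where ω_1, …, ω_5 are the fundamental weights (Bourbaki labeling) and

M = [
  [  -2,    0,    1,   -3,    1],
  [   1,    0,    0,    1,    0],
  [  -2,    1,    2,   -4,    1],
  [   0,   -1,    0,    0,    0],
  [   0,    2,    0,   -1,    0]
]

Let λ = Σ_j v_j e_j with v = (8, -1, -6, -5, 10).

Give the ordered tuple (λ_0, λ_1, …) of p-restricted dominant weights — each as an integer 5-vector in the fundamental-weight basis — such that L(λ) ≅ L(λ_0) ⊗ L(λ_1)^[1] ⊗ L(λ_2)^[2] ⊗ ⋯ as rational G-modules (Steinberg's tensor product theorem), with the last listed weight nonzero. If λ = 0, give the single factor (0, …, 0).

((1, 1, 1, 1, 1), (1, 1, 0, 0, 1))

Change of basis e → ω: c = M·v where v = (8, -1, -6, -5, 10):
  c_1 = -2*8 + 0*-1 + 1*-6 + -3*-5 + 1*10 = 3
  c_2 = 1*8 + 0*-1 + 0*-6 + 1*-5 + 0*10 = 3
  c_3 = -2*8 + 1*-1 + 2*-6 + -4*-5 + 1*10 = 1
  c_4 = 0*8 + -1*-1 + 0*-6 + 0*-5 + 0*10 = 1
  c_5 = 0*8 + 2*-1 + 0*-6 + -1*-5 + 0*10 = 3
p = 2; digits c_i = Σ_j d_{ij}·2^j, 0 ≤ d_{ij} < 2:
  c_1 = 3 = 1·2^0 + 1·2^1
  c_2 = 3 = 1·2^0 + 1·2^1
  c_3 = 1 = 1·2^0
  c_4 = 1 = 1·2^0
  c_5 = 3 = 1·2^0 + 1·2^1
p-restricted factor λ_0 = (1, 1, 1, 1, 1)
p-restricted factor λ_1 = (1, 1, 0, 0, 1)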